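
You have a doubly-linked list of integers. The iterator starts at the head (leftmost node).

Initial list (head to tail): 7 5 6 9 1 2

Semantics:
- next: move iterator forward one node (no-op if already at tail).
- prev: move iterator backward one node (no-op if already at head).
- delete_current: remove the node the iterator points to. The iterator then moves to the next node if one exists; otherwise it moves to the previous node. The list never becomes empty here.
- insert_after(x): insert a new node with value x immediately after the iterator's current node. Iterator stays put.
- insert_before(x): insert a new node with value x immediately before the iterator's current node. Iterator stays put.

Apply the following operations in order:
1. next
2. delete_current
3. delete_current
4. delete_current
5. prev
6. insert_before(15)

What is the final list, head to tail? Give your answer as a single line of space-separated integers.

After 1 (next): list=[7, 5, 6, 9, 1, 2] cursor@5
After 2 (delete_current): list=[7, 6, 9, 1, 2] cursor@6
After 3 (delete_current): list=[7, 9, 1, 2] cursor@9
After 4 (delete_current): list=[7, 1, 2] cursor@1
After 5 (prev): list=[7, 1, 2] cursor@7
After 6 (insert_before(15)): list=[15, 7, 1, 2] cursor@7

Answer: 15 7 1 2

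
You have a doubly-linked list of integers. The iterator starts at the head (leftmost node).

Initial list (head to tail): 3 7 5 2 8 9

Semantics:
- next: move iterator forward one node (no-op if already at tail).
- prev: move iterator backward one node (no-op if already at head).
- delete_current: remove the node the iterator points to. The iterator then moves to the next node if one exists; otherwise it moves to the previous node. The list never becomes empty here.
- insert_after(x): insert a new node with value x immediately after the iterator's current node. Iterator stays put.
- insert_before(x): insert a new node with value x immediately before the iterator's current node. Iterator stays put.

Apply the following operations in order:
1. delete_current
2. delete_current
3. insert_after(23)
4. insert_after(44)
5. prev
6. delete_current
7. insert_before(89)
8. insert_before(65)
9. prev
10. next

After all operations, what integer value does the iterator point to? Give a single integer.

Answer: 44

Derivation:
After 1 (delete_current): list=[7, 5, 2, 8, 9] cursor@7
After 2 (delete_current): list=[5, 2, 8, 9] cursor@5
After 3 (insert_after(23)): list=[5, 23, 2, 8, 9] cursor@5
After 4 (insert_after(44)): list=[5, 44, 23, 2, 8, 9] cursor@5
After 5 (prev): list=[5, 44, 23, 2, 8, 9] cursor@5
After 6 (delete_current): list=[44, 23, 2, 8, 9] cursor@44
After 7 (insert_before(89)): list=[89, 44, 23, 2, 8, 9] cursor@44
After 8 (insert_before(65)): list=[89, 65, 44, 23, 2, 8, 9] cursor@44
After 9 (prev): list=[89, 65, 44, 23, 2, 8, 9] cursor@65
After 10 (next): list=[89, 65, 44, 23, 2, 8, 9] cursor@44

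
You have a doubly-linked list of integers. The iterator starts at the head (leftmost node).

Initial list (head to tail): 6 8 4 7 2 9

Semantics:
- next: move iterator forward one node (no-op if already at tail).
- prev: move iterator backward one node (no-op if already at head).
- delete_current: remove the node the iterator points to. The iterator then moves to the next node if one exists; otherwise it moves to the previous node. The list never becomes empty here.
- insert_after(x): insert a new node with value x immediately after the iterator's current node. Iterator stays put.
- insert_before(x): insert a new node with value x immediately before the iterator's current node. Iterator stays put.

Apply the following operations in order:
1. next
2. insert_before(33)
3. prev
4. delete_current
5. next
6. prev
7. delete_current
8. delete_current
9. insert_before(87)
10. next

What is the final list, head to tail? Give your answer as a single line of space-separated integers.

After 1 (next): list=[6, 8, 4, 7, 2, 9] cursor@8
After 2 (insert_before(33)): list=[6, 33, 8, 4, 7, 2, 9] cursor@8
After 3 (prev): list=[6, 33, 8, 4, 7, 2, 9] cursor@33
After 4 (delete_current): list=[6, 8, 4, 7, 2, 9] cursor@8
After 5 (next): list=[6, 8, 4, 7, 2, 9] cursor@4
After 6 (prev): list=[6, 8, 4, 7, 2, 9] cursor@8
After 7 (delete_current): list=[6, 4, 7, 2, 9] cursor@4
After 8 (delete_current): list=[6, 7, 2, 9] cursor@7
After 9 (insert_before(87)): list=[6, 87, 7, 2, 9] cursor@7
After 10 (next): list=[6, 87, 7, 2, 9] cursor@2

Answer: 6 87 7 2 9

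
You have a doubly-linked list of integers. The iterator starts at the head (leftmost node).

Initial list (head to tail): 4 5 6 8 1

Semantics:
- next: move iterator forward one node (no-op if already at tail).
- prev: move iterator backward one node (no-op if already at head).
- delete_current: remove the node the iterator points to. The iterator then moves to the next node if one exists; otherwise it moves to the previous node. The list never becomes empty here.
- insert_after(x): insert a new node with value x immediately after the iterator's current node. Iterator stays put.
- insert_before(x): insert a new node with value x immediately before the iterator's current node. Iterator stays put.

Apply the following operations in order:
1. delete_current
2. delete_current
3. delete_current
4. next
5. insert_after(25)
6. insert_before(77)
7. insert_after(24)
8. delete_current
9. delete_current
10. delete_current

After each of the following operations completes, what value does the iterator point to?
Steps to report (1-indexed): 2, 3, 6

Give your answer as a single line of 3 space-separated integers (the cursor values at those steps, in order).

Answer: 6 8 1

Derivation:
After 1 (delete_current): list=[5, 6, 8, 1] cursor@5
After 2 (delete_current): list=[6, 8, 1] cursor@6
After 3 (delete_current): list=[8, 1] cursor@8
After 4 (next): list=[8, 1] cursor@1
After 5 (insert_after(25)): list=[8, 1, 25] cursor@1
After 6 (insert_before(77)): list=[8, 77, 1, 25] cursor@1
After 7 (insert_after(24)): list=[8, 77, 1, 24, 25] cursor@1
After 8 (delete_current): list=[8, 77, 24, 25] cursor@24
After 9 (delete_current): list=[8, 77, 25] cursor@25
After 10 (delete_current): list=[8, 77] cursor@77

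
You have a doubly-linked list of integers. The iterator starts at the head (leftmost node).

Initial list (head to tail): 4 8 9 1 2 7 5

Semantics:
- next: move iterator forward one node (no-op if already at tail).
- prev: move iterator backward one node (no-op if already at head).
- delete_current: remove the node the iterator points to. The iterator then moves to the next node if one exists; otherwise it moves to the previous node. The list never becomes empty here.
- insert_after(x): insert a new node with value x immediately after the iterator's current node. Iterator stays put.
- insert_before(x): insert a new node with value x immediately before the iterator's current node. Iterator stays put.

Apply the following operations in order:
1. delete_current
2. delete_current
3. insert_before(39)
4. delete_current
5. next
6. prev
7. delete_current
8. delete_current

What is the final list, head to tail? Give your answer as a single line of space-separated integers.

After 1 (delete_current): list=[8, 9, 1, 2, 7, 5] cursor@8
After 2 (delete_current): list=[9, 1, 2, 7, 5] cursor@9
After 3 (insert_before(39)): list=[39, 9, 1, 2, 7, 5] cursor@9
After 4 (delete_current): list=[39, 1, 2, 7, 5] cursor@1
After 5 (next): list=[39, 1, 2, 7, 5] cursor@2
After 6 (prev): list=[39, 1, 2, 7, 5] cursor@1
After 7 (delete_current): list=[39, 2, 7, 5] cursor@2
After 8 (delete_current): list=[39, 7, 5] cursor@7

Answer: 39 7 5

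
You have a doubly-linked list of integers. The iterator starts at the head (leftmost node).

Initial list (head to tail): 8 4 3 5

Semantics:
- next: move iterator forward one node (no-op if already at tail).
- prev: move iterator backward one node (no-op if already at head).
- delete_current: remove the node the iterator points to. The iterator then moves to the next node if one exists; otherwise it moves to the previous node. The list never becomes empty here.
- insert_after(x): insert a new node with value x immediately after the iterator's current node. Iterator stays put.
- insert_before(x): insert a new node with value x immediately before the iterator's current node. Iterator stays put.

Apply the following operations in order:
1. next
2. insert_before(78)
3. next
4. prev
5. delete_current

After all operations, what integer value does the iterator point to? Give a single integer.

Answer: 3

Derivation:
After 1 (next): list=[8, 4, 3, 5] cursor@4
After 2 (insert_before(78)): list=[8, 78, 4, 3, 5] cursor@4
After 3 (next): list=[8, 78, 4, 3, 5] cursor@3
After 4 (prev): list=[8, 78, 4, 3, 5] cursor@4
After 5 (delete_current): list=[8, 78, 3, 5] cursor@3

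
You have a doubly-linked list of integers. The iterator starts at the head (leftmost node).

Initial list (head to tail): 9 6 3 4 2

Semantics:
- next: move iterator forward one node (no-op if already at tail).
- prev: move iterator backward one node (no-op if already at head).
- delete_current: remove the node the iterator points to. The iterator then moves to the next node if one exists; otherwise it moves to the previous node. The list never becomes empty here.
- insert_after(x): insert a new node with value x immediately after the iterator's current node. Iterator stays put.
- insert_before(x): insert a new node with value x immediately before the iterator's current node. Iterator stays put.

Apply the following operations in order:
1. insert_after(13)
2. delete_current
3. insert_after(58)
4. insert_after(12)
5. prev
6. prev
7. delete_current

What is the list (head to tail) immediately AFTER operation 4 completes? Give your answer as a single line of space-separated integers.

After 1 (insert_after(13)): list=[9, 13, 6, 3, 4, 2] cursor@9
After 2 (delete_current): list=[13, 6, 3, 4, 2] cursor@13
After 3 (insert_after(58)): list=[13, 58, 6, 3, 4, 2] cursor@13
After 4 (insert_after(12)): list=[13, 12, 58, 6, 3, 4, 2] cursor@13

Answer: 13 12 58 6 3 4 2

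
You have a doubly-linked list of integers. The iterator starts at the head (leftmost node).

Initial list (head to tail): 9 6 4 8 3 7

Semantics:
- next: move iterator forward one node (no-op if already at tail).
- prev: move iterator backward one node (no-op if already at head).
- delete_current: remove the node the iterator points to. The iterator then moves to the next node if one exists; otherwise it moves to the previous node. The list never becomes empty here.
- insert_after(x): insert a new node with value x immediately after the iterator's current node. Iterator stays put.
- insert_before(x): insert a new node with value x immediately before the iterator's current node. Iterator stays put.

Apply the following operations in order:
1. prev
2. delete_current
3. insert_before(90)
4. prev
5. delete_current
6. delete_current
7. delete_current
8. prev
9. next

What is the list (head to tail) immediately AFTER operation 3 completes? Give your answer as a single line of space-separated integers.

After 1 (prev): list=[9, 6, 4, 8, 3, 7] cursor@9
After 2 (delete_current): list=[6, 4, 8, 3, 7] cursor@6
After 3 (insert_before(90)): list=[90, 6, 4, 8, 3, 7] cursor@6

Answer: 90 6 4 8 3 7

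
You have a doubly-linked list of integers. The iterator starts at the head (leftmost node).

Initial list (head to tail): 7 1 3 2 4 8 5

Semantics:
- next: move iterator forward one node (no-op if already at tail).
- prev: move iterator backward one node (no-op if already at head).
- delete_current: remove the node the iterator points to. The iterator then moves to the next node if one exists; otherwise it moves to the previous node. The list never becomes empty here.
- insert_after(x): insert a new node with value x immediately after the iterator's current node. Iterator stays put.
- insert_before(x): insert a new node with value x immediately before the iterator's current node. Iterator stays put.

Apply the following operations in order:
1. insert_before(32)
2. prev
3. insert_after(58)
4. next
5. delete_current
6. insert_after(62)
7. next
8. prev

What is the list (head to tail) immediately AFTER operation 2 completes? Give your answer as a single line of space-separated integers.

After 1 (insert_before(32)): list=[32, 7, 1, 3, 2, 4, 8, 5] cursor@7
After 2 (prev): list=[32, 7, 1, 3, 2, 4, 8, 5] cursor@32

Answer: 32 7 1 3 2 4 8 5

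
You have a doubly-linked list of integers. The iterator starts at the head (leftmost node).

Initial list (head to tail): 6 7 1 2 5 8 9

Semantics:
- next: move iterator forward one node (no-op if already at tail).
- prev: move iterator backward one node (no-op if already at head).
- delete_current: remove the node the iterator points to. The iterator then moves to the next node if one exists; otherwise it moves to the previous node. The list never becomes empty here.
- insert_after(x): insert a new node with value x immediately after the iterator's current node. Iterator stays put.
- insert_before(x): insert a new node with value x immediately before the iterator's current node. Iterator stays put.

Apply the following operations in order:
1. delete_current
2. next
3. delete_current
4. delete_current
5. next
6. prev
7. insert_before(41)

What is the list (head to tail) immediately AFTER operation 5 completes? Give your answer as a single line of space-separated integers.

After 1 (delete_current): list=[7, 1, 2, 5, 8, 9] cursor@7
After 2 (next): list=[7, 1, 2, 5, 8, 9] cursor@1
After 3 (delete_current): list=[7, 2, 5, 8, 9] cursor@2
After 4 (delete_current): list=[7, 5, 8, 9] cursor@5
After 5 (next): list=[7, 5, 8, 9] cursor@8

Answer: 7 5 8 9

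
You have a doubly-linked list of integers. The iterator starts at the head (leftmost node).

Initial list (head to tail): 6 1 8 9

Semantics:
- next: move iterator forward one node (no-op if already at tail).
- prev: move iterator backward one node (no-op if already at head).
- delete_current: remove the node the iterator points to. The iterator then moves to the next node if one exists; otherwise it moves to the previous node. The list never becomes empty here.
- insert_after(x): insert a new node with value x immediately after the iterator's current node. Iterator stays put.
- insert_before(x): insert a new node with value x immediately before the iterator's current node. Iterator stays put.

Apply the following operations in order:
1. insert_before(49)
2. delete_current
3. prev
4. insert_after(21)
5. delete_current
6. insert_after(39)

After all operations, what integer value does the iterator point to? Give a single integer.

After 1 (insert_before(49)): list=[49, 6, 1, 8, 9] cursor@6
After 2 (delete_current): list=[49, 1, 8, 9] cursor@1
After 3 (prev): list=[49, 1, 8, 9] cursor@49
After 4 (insert_after(21)): list=[49, 21, 1, 8, 9] cursor@49
After 5 (delete_current): list=[21, 1, 8, 9] cursor@21
After 6 (insert_after(39)): list=[21, 39, 1, 8, 9] cursor@21

Answer: 21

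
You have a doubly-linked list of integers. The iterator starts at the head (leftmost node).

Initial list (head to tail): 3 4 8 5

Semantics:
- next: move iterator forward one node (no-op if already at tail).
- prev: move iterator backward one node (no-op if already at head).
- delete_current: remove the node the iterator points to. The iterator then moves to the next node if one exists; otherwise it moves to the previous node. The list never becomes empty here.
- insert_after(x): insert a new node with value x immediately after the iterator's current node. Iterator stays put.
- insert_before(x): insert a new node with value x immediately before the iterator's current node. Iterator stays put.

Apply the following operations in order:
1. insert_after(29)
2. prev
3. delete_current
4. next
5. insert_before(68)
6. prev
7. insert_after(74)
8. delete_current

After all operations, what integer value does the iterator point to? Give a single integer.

Answer: 74

Derivation:
After 1 (insert_after(29)): list=[3, 29, 4, 8, 5] cursor@3
After 2 (prev): list=[3, 29, 4, 8, 5] cursor@3
After 3 (delete_current): list=[29, 4, 8, 5] cursor@29
After 4 (next): list=[29, 4, 8, 5] cursor@4
After 5 (insert_before(68)): list=[29, 68, 4, 8, 5] cursor@4
After 6 (prev): list=[29, 68, 4, 8, 5] cursor@68
After 7 (insert_after(74)): list=[29, 68, 74, 4, 8, 5] cursor@68
After 8 (delete_current): list=[29, 74, 4, 8, 5] cursor@74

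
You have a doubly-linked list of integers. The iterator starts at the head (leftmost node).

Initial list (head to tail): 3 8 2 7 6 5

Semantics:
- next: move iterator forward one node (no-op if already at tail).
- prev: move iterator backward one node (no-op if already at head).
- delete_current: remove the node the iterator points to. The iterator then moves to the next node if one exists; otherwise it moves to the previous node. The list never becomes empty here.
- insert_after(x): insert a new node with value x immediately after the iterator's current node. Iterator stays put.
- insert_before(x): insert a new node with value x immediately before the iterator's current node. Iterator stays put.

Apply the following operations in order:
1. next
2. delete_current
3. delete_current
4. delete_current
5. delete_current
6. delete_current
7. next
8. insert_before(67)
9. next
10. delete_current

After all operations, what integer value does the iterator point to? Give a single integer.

Answer: 67

Derivation:
After 1 (next): list=[3, 8, 2, 7, 6, 5] cursor@8
After 2 (delete_current): list=[3, 2, 7, 6, 5] cursor@2
After 3 (delete_current): list=[3, 7, 6, 5] cursor@7
After 4 (delete_current): list=[3, 6, 5] cursor@6
After 5 (delete_current): list=[3, 5] cursor@5
After 6 (delete_current): list=[3] cursor@3
After 7 (next): list=[3] cursor@3
After 8 (insert_before(67)): list=[67, 3] cursor@3
After 9 (next): list=[67, 3] cursor@3
After 10 (delete_current): list=[67] cursor@67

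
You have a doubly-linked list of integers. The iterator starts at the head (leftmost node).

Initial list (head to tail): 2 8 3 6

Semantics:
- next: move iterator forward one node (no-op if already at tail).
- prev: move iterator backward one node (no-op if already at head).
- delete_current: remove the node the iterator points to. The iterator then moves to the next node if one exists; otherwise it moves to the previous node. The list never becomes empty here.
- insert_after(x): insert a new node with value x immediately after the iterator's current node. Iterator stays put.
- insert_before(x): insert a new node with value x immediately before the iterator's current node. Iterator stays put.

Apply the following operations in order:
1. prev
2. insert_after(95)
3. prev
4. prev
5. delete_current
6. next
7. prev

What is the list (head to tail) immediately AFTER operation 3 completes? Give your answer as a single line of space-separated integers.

After 1 (prev): list=[2, 8, 3, 6] cursor@2
After 2 (insert_after(95)): list=[2, 95, 8, 3, 6] cursor@2
After 3 (prev): list=[2, 95, 8, 3, 6] cursor@2

Answer: 2 95 8 3 6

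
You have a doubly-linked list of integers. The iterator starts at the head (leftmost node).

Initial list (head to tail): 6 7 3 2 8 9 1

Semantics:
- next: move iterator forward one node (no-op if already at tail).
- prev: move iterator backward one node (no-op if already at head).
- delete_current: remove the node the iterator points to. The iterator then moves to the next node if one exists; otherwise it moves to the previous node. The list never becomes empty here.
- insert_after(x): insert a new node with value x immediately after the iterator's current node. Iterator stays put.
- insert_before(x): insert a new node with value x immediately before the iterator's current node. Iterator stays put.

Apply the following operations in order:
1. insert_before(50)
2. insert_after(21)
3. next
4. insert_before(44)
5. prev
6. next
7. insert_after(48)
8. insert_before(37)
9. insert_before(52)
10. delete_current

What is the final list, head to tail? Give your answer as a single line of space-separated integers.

Answer: 50 6 44 37 52 48 7 3 2 8 9 1

Derivation:
After 1 (insert_before(50)): list=[50, 6, 7, 3, 2, 8, 9, 1] cursor@6
After 2 (insert_after(21)): list=[50, 6, 21, 7, 3, 2, 8, 9, 1] cursor@6
After 3 (next): list=[50, 6, 21, 7, 3, 2, 8, 9, 1] cursor@21
After 4 (insert_before(44)): list=[50, 6, 44, 21, 7, 3, 2, 8, 9, 1] cursor@21
After 5 (prev): list=[50, 6, 44, 21, 7, 3, 2, 8, 9, 1] cursor@44
After 6 (next): list=[50, 6, 44, 21, 7, 3, 2, 8, 9, 1] cursor@21
After 7 (insert_after(48)): list=[50, 6, 44, 21, 48, 7, 3, 2, 8, 9, 1] cursor@21
After 8 (insert_before(37)): list=[50, 6, 44, 37, 21, 48, 7, 3, 2, 8, 9, 1] cursor@21
After 9 (insert_before(52)): list=[50, 6, 44, 37, 52, 21, 48, 7, 3, 2, 8, 9, 1] cursor@21
After 10 (delete_current): list=[50, 6, 44, 37, 52, 48, 7, 3, 2, 8, 9, 1] cursor@48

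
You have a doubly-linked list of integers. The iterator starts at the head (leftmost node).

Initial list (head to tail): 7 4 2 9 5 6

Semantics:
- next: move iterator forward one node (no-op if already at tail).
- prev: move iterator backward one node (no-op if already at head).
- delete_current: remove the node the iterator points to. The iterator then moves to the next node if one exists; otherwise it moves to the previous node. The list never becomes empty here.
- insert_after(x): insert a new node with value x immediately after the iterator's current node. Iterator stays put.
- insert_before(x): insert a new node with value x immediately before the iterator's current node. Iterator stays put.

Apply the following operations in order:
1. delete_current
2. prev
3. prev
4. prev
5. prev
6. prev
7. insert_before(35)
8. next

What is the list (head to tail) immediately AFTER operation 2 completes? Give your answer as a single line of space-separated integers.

Answer: 4 2 9 5 6

Derivation:
After 1 (delete_current): list=[4, 2, 9, 5, 6] cursor@4
After 2 (prev): list=[4, 2, 9, 5, 6] cursor@4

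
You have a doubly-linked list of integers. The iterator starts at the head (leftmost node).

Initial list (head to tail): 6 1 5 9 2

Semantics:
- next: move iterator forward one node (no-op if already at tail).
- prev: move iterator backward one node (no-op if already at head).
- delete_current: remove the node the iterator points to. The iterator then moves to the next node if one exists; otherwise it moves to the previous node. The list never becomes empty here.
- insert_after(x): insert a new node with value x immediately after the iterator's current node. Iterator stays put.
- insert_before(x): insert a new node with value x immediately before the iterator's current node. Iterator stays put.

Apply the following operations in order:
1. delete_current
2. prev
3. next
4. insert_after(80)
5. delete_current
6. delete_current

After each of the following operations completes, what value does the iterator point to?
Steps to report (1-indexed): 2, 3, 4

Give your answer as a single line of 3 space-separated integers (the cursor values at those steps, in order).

After 1 (delete_current): list=[1, 5, 9, 2] cursor@1
After 2 (prev): list=[1, 5, 9, 2] cursor@1
After 3 (next): list=[1, 5, 9, 2] cursor@5
After 4 (insert_after(80)): list=[1, 5, 80, 9, 2] cursor@5
After 5 (delete_current): list=[1, 80, 9, 2] cursor@80
After 6 (delete_current): list=[1, 9, 2] cursor@9

Answer: 1 5 5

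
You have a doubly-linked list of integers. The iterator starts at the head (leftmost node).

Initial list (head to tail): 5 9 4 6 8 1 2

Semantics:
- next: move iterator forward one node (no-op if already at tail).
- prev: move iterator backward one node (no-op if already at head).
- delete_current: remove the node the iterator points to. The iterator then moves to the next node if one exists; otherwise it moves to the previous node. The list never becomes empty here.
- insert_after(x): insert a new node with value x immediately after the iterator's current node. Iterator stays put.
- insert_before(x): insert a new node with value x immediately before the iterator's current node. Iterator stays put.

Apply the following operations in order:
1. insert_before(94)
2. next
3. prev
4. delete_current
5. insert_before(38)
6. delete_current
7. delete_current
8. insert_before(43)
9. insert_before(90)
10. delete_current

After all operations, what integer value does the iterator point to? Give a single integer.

Answer: 8

Derivation:
After 1 (insert_before(94)): list=[94, 5, 9, 4, 6, 8, 1, 2] cursor@5
After 2 (next): list=[94, 5, 9, 4, 6, 8, 1, 2] cursor@9
After 3 (prev): list=[94, 5, 9, 4, 6, 8, 1, 2] cursor@5
After 4 (delete_current): list=[94, 9, 4, 6, 8, 1, 2] cursor@9
After 5 (insert_before(38)): list=[94, 38, 9, 4, 6, 8, 1, 2] cursor@9
After 6 (delete_current): list=[94, 38, 4, 6, 8, 1, 2] cursor@4
After 7 (delete_current): list=[94, 38, 6, 8, 1, 2] cursor@6
After 8 (insert_before(43)): list=[94, 38, 43, 6, 8, 1, 2] cursor@6
After 9 (insert_before(90)): list=[94, 38, 43, 90, 6, 8, 1, 2] cursor@6
After 10 (delete_current): list=[94, 38, 43, 90, 8, 1, 2] cursor@8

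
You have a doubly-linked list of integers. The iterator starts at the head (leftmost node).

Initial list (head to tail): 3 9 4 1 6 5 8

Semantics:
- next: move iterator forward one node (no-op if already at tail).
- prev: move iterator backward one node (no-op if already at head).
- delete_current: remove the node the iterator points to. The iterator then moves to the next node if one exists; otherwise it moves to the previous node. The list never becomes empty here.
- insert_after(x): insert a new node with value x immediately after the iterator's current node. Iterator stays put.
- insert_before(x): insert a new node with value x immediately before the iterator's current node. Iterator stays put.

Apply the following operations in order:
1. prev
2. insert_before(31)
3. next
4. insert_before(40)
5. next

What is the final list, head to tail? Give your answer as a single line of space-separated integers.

After 1 (prev): list=[3, 9, 4, 1, 6, 5, 8] cursor@3
After 2 (insert_before(31)): list=[31, 3, 9, 4, 1, 6, 5, 8] cursor@3
After 3 (next): list=[31, 3, 9, 4, 1, 6, 5, 8] cursor@9
After 4 (insert_before(40)): list=[31, 3, 40, 9, 4, 1, 6, 5, 8] cursor@9
After 5 (next): list=[31, 3, 40, 9, 4, 1, 6, 5, 8] cursor@4

Answer: 31 3 40 9 4 1 6 5 8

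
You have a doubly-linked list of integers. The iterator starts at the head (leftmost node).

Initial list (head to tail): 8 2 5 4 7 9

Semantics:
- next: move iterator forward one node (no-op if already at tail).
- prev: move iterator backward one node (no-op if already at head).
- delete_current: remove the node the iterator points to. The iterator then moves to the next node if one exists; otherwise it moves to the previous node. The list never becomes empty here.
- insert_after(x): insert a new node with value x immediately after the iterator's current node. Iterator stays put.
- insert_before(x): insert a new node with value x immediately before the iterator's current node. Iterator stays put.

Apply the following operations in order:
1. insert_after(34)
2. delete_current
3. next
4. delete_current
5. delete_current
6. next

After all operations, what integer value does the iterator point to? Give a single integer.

Answer: 7

Derivation:
After 1 (insert_after(34)): list=[8, 34, 2, 5, 4, 7, 9] cursor@8
After 2 (delete_current): list=[34, 2, 5, 4, 7, 9] cursor@34
After 3 (next): list=[34, 2, 5, 4, 7, 9] cursor@2
After 4 (delete_current): list=[34, 5, 4, 7, 9] cursor@5
After 5 (delete_current): list=[34, 4, 7, 9] cursor@4
After 6 (next): list=[34, 4, 7, 9] cursor@7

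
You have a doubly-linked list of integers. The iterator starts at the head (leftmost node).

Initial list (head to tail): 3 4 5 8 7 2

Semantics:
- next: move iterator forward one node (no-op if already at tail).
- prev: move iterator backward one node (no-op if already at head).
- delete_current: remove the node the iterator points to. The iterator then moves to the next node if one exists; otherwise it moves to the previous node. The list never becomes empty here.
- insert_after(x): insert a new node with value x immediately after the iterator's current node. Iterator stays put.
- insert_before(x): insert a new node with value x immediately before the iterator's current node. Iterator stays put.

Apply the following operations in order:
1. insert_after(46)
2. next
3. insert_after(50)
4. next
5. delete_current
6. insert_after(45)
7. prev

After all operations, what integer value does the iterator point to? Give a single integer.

After 1 (insert_after(46)): list=[3, 46, 4, 5, 8, 7, 2] cursor@3
After 2 (next): list=[3, 46, 4, 5, 8, 7, 2] cursor@46
After 3 (insert_after(50)): list=[3, 46, 50, 4, 5, 8, 7, 2] cursor@46
After 4 (next): list=[3, 46, 50, 4, 5, 8, 7, 2] cursor@50
After 5 (delete_current): list=[3, 46, 4, 5, 8, 7, 2] cursor@4
After 6 (insert_after(45)): list=[3, 46, 4, 45, 5, 8, 7, 2] cursor@4
After 7 (prev): list=[3, 46, 4, 45, 5, 8, 7, 2] cursor@46

Answer: 46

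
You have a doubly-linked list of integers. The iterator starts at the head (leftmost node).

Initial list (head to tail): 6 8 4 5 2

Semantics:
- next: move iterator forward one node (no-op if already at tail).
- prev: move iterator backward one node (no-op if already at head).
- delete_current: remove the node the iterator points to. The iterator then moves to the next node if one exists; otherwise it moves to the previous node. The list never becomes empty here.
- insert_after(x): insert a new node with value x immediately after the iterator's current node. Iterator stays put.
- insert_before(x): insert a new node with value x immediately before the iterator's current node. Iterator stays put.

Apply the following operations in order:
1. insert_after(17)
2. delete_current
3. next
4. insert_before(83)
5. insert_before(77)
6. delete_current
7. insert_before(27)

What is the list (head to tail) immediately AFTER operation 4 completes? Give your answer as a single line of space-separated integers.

Answer: 17 83 8 4 5 2

Derivation:
After 1 (insert_after(17)): list=[6, 17, 8, 4, 5, 2] cursor@6
After 2 (delete_current): list=[17, 8, 4, 5, 2] cursor@17
After 3 (next): list=[17, 8, 4, 5, 2] cursor@8
After 4 (insert_before(83)): list=[17, 83, 8, 4, 5, 2] cursor@8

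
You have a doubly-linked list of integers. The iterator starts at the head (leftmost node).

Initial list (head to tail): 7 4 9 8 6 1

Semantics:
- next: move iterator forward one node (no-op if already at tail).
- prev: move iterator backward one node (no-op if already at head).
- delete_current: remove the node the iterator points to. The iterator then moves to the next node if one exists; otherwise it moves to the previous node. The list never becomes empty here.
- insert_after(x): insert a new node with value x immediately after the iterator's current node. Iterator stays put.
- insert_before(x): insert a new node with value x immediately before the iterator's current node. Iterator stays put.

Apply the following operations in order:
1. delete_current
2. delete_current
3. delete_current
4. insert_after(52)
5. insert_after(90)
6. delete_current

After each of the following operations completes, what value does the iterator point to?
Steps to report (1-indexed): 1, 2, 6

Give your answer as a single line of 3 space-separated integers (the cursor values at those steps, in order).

Answer: 4 9 90

Derivation:
After 1 (delete_current): list=[4, 9, 8, 6, 1] cursor@4
After 2 (delete_current): list=[9, 8, 6, 1] cursor@9
After 3 (delete_current): list=[8, 6, 1] cursor@8
After 4 (insert_after(52)): list=[8, 52, 6, 1] cursor@8
After 5 (insert_after(90)): list=[8, 90, 52, 6, 1] cursor@8
After 6 (delete_current): list=[90, 52, 6, 1] cursor@90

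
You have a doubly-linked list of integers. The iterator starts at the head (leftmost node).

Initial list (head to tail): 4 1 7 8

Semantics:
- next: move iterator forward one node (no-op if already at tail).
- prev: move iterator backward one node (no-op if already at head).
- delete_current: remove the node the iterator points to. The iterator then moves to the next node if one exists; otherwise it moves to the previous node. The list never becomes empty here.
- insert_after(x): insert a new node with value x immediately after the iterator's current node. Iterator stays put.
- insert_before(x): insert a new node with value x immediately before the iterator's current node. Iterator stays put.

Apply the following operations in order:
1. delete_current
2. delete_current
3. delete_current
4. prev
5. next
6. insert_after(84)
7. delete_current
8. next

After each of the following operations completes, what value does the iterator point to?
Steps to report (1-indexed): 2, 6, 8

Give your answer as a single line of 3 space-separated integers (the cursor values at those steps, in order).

Answer: 7 8 84

Derivation:
After 1 (delete_current): list=[1, 7, 8] cursor@1
After 2 (delete_current): list=[7, 8] cursor@7
After 3 (delete_current): list=[8] cursor@8
After 4 (prev): list=[8] cursor@8
After 5 (next): list=[8] cursor@8
After 6 (insert_after(84)): list=[8, 84] cursor@8
After 7 (delete_current): list=[84] cursor@84
After 8 (next): list=[84] cursor@84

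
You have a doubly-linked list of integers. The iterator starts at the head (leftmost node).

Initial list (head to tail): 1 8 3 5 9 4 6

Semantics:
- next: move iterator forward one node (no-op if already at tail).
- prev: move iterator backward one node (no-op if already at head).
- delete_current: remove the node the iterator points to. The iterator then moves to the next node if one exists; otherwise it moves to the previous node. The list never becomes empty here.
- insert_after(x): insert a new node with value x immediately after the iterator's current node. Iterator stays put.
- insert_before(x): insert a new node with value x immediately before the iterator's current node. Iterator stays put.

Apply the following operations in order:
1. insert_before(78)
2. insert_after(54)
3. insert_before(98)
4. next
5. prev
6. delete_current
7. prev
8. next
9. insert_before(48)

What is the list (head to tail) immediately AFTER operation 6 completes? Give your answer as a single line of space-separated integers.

After 1 (insert_before(78)): list=[78, 1, 8, 3, 5, 9, 4, 6] cursor@1
After 2 (insert_after(54)): list=[78, 1, 54, 8, 3, 5, 9, 4, 6] cursor@1
After 3 (insert_before(98)): list=[78, 98, 1, 54, 8, 3, 5, 9, 4, 6] cursor@1
After 4 (next): list=[78, 98, 1, 54, 8, 3, 5, 9, 4, 6] cursor@54
After 5 (prev): list=[78, 98, 1, 54, 8, 3, 5, 9, 4, 6] cursor@1
After 6 (delete_current): list=[78, 98, 54, 8, 3, 5, 9, 4, 6] cursor@54

Answer: 78 98 54 8 3 5 9 4 6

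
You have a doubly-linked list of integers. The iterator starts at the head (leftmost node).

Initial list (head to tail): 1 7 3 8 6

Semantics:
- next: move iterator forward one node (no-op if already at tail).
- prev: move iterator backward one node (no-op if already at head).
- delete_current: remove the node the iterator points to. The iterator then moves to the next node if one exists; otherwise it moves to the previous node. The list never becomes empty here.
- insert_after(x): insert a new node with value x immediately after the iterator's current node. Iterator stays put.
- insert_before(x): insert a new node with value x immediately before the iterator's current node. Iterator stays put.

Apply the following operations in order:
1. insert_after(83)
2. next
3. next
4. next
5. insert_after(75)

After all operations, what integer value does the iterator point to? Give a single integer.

Answer: 3

Derivation:
After 1 (insert_after(83)): list=[1, 83, 7, 3, 8, 6] cursor@1
After 2 (next): list=[1, 83, 7, 3, 8, 6] cursor@83
After 3 (next): list=[1, 83, 7, 3, 8, 6] cursor@7
After 4 (next): list=[1, 83, 7, 3, 8, 6] cursor@3
After 5 (insert_after(75)): list=[1, 83, 7, 3, 75, 8, 6] cursor@3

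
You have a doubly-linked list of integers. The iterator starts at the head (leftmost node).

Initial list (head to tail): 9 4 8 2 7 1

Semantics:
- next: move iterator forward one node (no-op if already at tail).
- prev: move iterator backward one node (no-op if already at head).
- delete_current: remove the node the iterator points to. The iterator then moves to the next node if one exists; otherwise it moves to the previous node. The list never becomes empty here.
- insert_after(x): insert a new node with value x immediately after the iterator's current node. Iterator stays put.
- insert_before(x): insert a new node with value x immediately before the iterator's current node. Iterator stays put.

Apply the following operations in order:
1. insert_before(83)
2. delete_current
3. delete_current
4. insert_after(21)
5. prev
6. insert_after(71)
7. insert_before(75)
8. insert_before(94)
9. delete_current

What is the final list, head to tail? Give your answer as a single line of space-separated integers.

Answer: 75 94 71 8 21 2 7 1

Derivation:
After 1 (insert_before(83)): list=[83, 9, 4, 8, 2, 7, 1] cursor@9
After 2 (delete_current): list=[83, 4, 8, 2, 7, 1] cursor@4
After 3 (delete_current): list=[83, 8, 2, 7, 1] cursor@8
After 4 (insert_after(21)): list=[83, 8, 21, 2, 7, 1] cursor@8
After 5 (prev): list=[83, 8, 21, 2, 7, 1] cursor@83
After 6 (insert_after(71)): list=[83, 71, 8, 21, 2, 7, 1] cursor@83
After 7 (insert_before(75)): list=[75, 83, 71, 8, 21, 2, 7, 1] cursor@83
After 8 (insert_before(94)): list=[75, 94, 83, 71, 8, 21, 2, 7, 1] cursor@83
After 9 (delete_current): list=[75, 94, 71, 8, 21, 2, 7, 1] cursor@71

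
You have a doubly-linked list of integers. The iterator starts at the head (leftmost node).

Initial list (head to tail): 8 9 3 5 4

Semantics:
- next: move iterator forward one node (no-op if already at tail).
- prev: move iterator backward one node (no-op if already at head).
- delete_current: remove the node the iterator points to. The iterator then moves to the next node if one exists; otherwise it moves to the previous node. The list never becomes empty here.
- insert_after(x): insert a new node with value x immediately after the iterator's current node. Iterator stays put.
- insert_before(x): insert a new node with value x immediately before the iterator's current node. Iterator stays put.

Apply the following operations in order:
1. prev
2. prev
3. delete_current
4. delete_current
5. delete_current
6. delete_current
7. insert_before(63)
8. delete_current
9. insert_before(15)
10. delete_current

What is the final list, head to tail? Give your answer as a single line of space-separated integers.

Answer: 15

Derivation:
After 1 (prev): list=[8, 9, 3, 5, 4] cursor@8
After 2 (prev): list=[8, 9, 3, 5, 4] cursor@8
After 3 (delete_current): list=[9, 3, 5, 4] cursor@9
After 4 (delete_current): list=[3, 5, 4] cursor@3
After 5 (delete_current): list=[5, 4] cursor@5
After 6 (delete_current): list=[4] cursor@4
After 7 (insert_before(63)): list=[63, 4] cursor@4
After 8 (delete_current): list=[63] cursor@63
After 9 (insert_before(15)): list=[15, 63] cursor@63
After 10 (delete_current): list=[15] cursor@15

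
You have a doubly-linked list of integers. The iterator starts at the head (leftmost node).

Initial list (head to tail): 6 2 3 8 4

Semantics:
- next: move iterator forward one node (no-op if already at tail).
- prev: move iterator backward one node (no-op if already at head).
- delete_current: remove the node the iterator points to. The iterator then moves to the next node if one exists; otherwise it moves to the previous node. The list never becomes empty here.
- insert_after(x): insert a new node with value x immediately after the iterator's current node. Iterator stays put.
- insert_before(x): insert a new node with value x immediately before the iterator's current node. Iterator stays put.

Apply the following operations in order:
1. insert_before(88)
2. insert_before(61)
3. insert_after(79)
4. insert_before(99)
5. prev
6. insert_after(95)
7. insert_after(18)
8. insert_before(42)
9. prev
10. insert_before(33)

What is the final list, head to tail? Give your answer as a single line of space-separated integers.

After 1 (insert_before(88)): list=[88, 6, 2, 3, 8, 4] cursor@6
After 2 (insert_before(61)): list=[88, 61, 6, 2, 3, 8, 4] cursor@6
After 3 (insert_after(79)): list=[88, 61, 6, 79, 2, 3, 8, 4] cursor@6
After 4 (insert_before(99)): list=[88, 61, 99, 6, 79, 2, 3, 8, 4] cursor@6
After 5 (prev): list=[88, 61, 99, 6, 79, 2, 3, 8, 4] cursor@99
After 6 (insert_after(95)): list=[88, 61, 99, 95, 6, 79, 2, 3, 8, 4] cursor@99
After 7 (insert_after(18)): list=[88, 61, 99, 18, 95, 6, 79, 2, 3, 8, 4] cursor@99
After 8 (insert_before(42)): list=[88, 61, 42, 99, 18, 95, 6, 79, 2, 3, 8, 4] cursor@99
After 9 (prev): list=[88, 61, 42, 99, 18, 95, 6, 79, 2, 3, 8, 4] cursor@42
After 10 (insert_before(33)): list=[88, 61, 33, 42, 99, 18, 95, 6, 79, 2, 3, 8, 4] cursor@42

Answer: 88 61 33 42 99 18 95 6 79 2 3 8 4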